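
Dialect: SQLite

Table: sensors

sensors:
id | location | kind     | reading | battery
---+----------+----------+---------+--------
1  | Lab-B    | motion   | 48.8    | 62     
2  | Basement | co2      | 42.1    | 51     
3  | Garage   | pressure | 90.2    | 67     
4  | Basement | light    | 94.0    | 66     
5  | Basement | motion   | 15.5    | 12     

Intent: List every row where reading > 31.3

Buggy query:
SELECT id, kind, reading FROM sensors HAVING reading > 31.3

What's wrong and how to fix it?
Bug: This is a non-aggregate query (no GROUP BY, no aggregates), so in SQLite the HAVING clause is invalid here; a row-level condition belongs in WHERE

Fix: Use WHERE for row-level filtering

Corrected query:
SELECT id, kind, reading FROM sensors WHERE reading > 31.3

Result:
id | kind     | reading
---+----------+--------
1  | motion   | 48.8   
2  | co2      | 42.1   
3  | pressure | 90.2   
4  | light    | 94     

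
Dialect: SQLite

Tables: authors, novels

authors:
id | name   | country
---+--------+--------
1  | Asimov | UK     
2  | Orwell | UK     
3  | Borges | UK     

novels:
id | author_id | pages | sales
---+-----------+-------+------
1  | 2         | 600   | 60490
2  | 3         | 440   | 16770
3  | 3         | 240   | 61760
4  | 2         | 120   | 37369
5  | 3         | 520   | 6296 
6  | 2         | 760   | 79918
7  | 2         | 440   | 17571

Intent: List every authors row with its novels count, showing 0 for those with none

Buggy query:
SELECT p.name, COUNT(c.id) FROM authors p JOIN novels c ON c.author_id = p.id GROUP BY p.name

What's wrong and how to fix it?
Bug: INNER JOIN drops authors rows that have no matching novels rows

Fix: Use LEFT JOIN so parents without children still appear (COUNT(c.id) gives 0)

Corrected query:
SELECT p.name, COUNT(c.id) FROM authors p LEFT JOIN novels c ON c.author_id = p.id GROUP BY p.name

Result:
name   | COUNT(c.id)
-------+------------
Asimov | 0          
Borges | 3          
Orwell | 4          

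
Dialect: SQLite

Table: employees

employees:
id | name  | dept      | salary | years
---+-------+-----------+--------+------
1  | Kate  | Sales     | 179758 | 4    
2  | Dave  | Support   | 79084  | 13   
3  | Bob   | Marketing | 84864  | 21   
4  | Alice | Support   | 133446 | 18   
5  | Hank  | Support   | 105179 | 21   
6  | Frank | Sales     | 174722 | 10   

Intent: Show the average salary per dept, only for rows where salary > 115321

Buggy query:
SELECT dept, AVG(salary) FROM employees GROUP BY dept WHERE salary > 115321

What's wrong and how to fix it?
Bug: Row-level WHERE must come before GROUP BY in the clause order

Fix: Place WHERE between FROM and GROUP BY

Corrected query:
SELECT dept, AVG(salary) FROM employees WHERE salary > 115321 GROUP BY dept

Result:
dept    | AVG(salary)
--------+------------
Sales   | 177240     
Support | 133446     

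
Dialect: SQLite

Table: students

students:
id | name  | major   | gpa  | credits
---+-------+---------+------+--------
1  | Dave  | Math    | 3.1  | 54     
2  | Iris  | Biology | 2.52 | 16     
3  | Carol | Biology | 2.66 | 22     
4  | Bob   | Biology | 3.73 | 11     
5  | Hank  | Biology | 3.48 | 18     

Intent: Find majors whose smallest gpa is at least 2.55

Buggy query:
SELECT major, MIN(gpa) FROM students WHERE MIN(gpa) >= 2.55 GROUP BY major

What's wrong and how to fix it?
Bug: Aggregates like MIN are computed per group after WHERE runs

Fix: Replace WHERE with HAVING after the GROUP BY

Corrected query:
SELECT major, MIN(gpa) FROM students GROUP BY major HAVING MIN(gpa) >= 2.55

Result:
major | MIN(gpa)
------+---------
Math  | 3.1     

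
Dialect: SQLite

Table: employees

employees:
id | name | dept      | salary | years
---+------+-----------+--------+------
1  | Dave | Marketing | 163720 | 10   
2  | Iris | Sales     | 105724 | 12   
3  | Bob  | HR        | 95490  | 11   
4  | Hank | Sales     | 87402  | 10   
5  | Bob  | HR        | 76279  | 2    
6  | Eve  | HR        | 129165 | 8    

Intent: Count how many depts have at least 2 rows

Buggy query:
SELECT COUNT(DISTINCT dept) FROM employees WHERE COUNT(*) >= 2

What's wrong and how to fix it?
Bug: WHERE filters individual rows, not groups, so a group-level COUNT is invalid there

Fix: Group first with HAVING COUNT(*) >= 2, then COUNT the resulting groups

Corrected query:
SELECT COUNT(*) FROM (SELECT dept FROM employees GROUP BY dept HAVING COUNT(*) >= 2)

Result:
COUNT(*)
--------
2       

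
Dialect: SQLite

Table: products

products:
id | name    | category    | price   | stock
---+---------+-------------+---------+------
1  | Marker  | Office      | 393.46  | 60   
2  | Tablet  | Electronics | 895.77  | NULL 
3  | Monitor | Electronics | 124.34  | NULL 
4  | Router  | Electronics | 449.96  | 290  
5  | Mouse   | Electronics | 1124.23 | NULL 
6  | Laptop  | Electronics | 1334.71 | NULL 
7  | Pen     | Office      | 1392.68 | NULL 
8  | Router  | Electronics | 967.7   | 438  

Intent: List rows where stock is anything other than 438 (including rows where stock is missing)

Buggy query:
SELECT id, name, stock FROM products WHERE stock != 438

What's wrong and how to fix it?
Bug: 'stock != 438' is unknown when stock is NULL, so NULL rows are silently excluded

Fix: Handle NULL separately with IS NULL alongside the inequality

Corrected query:
SELECT id, name, stock FROM products WHERE stock != 438 OR stock IS NULL

Result:
id | name    | stock
---+---------+------
1  | Marker  | 60   
2  | Tablet  | NULL 
3  | Monitor | NULL 
4  | Router  | 290  
5  | Mouse   | NULL 
6  | Laptop  | NULL 
7  | Pen     | NULL 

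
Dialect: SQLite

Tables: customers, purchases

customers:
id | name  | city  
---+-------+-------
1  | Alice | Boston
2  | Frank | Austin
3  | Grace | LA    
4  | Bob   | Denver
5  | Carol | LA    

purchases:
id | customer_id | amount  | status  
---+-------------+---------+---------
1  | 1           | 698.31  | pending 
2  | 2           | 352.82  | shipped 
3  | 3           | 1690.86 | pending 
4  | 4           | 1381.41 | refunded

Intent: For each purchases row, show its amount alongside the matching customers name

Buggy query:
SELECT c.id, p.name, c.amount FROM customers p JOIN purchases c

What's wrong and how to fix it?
Bug: JOIN with no ON clause produces a cartesian product; every purchases row pairs with every customers row

Fix: Add ON c.customer_id = p.id to the JOIN

Corrected query:
SELECT c.id, p.name, c.amount FROM customers p JOIN purchases c ON c.customer_id = p.id

Result:
id | name  | amount 
---+-------+--------
1  | Alice | 698.31 
2  | Frank | 352.82 
3  | Grace | 1690.86
4  | Bob   | 1381.41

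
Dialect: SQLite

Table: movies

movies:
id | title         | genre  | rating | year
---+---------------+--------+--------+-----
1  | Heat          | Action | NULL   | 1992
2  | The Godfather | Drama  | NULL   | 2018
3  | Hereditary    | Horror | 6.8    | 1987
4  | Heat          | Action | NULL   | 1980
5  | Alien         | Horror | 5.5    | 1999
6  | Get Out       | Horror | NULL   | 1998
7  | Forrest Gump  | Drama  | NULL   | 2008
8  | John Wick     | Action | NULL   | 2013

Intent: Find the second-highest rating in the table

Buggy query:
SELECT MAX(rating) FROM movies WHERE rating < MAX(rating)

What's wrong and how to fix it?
Bug: The inner MAX is an aggregate inside WHERE, which is not allowed

Fix: Compute the overall MAX in a subquery, then take MAX of rows below it

Corrected query:
SELECT MAX(rating) FROM movies WHERE rating < (SELECT MAX(rating) FROM movies)

Result:
MAX(rating)
-----------
5.5        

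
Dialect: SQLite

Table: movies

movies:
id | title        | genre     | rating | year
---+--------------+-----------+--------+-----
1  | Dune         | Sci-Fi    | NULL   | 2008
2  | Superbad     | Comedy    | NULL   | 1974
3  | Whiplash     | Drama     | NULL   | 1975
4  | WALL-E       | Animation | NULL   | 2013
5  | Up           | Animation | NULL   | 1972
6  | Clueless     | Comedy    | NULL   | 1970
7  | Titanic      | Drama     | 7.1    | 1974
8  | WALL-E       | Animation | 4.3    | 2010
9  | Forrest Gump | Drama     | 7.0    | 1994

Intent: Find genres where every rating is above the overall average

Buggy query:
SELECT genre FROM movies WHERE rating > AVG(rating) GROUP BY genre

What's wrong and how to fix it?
Bug: WHERE evaluates per row before aggregation, so AVG() is unavailable

Fix: Compute the overall average in a scalar subquery and compare each group's MIN against it in HAVING

Corrected query:
SELECT genre FROM movies GROUP BY genre HAVING MIN(rating) > (SELECT AVG(rating) FROM movies)

Result:
genre
-----
Drama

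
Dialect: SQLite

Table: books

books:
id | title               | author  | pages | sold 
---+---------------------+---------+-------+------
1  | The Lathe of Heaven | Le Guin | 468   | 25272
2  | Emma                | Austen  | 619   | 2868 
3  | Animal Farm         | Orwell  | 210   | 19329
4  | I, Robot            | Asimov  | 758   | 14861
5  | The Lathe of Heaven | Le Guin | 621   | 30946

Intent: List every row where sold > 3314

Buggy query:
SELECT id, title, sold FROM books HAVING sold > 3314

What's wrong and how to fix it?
Bug: HAVING filters the output of aggregation, but this query has no GROUP BY and no aggregate functions, so SQLite rejects it (HAVING clause on a non-aggregate query); the condition here is per row

Fix: Replace HAVING with WHERE since the condition applies to individual rows

Corrected query:
SELECT id, title, sold FROM books WHERE sold > 3314

Result:
id | title               | sold 
---+---------------------+------
1  | The Lathe of Heaven | 25272
3  | Animal Farm         | 19329
4  | I, Robot            | 14861
5  | The Lathe of Heaven | 30946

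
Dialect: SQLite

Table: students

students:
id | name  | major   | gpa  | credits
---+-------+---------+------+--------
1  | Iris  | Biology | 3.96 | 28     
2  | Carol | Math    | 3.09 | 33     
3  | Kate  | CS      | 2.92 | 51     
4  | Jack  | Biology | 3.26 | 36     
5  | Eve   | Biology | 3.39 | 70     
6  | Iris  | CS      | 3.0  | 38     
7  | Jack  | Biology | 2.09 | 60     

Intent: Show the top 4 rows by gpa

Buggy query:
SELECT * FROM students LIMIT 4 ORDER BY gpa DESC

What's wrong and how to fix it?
Bug: LIMIT must come after ORDER BY

Fix: Sort with ORDER BY, then apply LIMIT

Corrected query:
SELECT * FROM students ORDER BY gpa DESC LIMIT 4

Result:
id | name  | major   | gpa  | credits
---+-------+---------+------+--------
1  | Iris  | Biology | 3.96 | 28     
5  | Eve   | Biology | 3.39 | 70     
4  | Jack  | Biology | 3.26 | 36     
2  | Carol | Math    | 3.09 | 33     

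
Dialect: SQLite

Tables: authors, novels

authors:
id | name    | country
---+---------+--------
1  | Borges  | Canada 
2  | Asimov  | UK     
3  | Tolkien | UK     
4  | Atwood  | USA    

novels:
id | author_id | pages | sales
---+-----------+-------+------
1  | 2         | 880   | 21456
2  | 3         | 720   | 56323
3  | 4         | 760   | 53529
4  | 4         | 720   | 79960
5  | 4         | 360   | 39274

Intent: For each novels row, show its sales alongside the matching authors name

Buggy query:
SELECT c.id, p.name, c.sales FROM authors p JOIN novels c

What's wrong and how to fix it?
Bug: JOIN with no ON clause produces a cartesian product; every novels row pairs with every authors row

Fix: Specify the join condition linking the foreign key to the parent id

Corrected query:
SELECT c.id, p.name, c.sales FROM authors p JOIN novels c ON c.author_id = p.id

Result:
id | name    | sales
---+---------+------
1  | Asimov  | 21456
2  | Tolkien | 56323
3  | Atwood  | 53529
4  | Atwood  | 79960
5  | Atwood  | 39274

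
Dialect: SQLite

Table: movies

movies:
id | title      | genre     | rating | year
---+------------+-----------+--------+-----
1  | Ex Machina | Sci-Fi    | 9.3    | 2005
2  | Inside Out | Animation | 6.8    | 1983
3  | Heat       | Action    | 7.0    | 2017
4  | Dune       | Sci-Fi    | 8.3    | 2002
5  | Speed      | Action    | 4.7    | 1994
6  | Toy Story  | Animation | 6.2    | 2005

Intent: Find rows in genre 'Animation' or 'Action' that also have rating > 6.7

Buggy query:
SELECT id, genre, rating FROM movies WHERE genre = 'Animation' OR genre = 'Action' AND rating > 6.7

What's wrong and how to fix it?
Bug: Without parentheses, AND is evaluated before OR, so the rating filter only applies to the 'Action' branch

Fix: Add parentheses around the OR so the AND applies to both alternatives

Corrected query:
SELECT id, genre, rating FROM movies WHERE (genre = 'Animation' OR genre = 'Action') AND rating > 6.7

Result:
id | genre     | rating
---+-----------+-------
2  | Animation | 6.8   
3  | Action    | 7     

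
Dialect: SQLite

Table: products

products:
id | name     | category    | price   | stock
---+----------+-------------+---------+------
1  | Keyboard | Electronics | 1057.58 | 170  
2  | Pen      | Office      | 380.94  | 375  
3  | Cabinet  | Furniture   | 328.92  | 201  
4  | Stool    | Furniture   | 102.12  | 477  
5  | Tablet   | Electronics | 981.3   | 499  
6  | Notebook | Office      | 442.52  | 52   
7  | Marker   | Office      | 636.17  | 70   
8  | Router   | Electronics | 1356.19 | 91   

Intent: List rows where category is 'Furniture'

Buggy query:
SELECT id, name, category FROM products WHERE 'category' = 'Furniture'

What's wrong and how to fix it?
Bug: 'category' in single quotes is a string literal, not the column; the comparison is literal-vs-literal and never true

Fix: Remove the quotes around the column name (or use double quotes for an identifier)

Corrected query:
SELECT id, name, category FROM products WHERE category = 'Furniture'

Result:
id | name    | category 
---+---------+----------
3  | Cabinet | Furniture
4  | Stool   | Furniture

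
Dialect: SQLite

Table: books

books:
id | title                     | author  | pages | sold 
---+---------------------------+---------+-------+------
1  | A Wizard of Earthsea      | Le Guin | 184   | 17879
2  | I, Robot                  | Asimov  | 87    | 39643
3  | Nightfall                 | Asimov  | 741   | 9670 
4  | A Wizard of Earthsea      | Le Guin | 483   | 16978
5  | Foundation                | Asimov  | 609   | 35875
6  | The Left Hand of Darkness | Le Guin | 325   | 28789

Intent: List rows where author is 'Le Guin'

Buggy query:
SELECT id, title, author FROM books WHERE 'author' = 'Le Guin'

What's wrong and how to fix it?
Bug: 'author' in single quotes is a string literal, not the column; the comparison is literal-vs-literal and never true

Fix: Remove the quotes around the column name (or use double quotes for an identifier)

Corrected query:
SELECT id, title, author FROM books WHERE author = 'Le Guin'

Result:
id | title                     | author 
---+---------------------------+--------
1  | A Wizard of Earthsea      | Le Guin
4  | A Wizard of Earthsea      | Le Guin
6  | The Left Hand of Darkness | Le Guin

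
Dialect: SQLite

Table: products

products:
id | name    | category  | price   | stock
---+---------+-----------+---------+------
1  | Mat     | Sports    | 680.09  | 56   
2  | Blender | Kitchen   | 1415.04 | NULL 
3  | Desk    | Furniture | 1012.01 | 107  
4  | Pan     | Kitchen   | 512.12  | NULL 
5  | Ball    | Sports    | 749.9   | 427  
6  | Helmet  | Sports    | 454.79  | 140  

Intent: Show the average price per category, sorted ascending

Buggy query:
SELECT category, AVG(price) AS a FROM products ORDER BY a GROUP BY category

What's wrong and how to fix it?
Bug: ORDER BY appears before GROUP BY; SQL clause order requires GROUP BY first

Fix: Move ORDER BY to the end, after GROUP BY

Corrected query:
SELECT category, AVG(price) AS a FROM products GROUP BY category ORDER BY a

Result:
category  | a      
----------+--------
Sports    | 628.26 
Kitchen   | 963.58 
Furniture | 1012.01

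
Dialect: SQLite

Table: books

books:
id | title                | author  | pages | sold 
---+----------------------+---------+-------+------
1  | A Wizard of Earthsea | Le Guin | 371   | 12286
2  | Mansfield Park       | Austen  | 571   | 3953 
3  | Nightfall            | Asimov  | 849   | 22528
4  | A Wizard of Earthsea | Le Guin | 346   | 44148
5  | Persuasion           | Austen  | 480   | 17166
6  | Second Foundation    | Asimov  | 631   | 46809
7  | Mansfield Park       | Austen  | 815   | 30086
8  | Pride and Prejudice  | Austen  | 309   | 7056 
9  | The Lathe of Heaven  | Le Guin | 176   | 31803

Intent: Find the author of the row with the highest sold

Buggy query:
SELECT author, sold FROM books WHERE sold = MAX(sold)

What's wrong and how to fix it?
Bug: WHERE is evaluated per row; an aggregate over the whole table isn't defined there

Fix: Use a subquery: WHERE sold = (SELECT MAX(sold) FROM books)

Corrected query:
SELECT author, sold FROM books WHERE sold = (SELECT MAX(sold) FROM books)

Result:
author | sold 
-------+------
Asimov | 46809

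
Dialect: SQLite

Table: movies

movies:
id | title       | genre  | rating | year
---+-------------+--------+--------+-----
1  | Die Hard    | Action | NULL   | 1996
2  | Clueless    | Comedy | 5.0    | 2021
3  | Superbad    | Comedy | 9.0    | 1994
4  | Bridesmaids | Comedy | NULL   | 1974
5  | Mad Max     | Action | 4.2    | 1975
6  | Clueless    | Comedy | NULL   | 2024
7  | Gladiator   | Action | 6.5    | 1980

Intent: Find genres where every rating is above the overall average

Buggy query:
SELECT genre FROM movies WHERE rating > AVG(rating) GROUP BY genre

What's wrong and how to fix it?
Bug: WHERE evaluates per row before aggregation, so AVG() is unavailable

Fix: Use a subquery for AVG and a HAVING MIN(...) filter so the condition holds for every row in the group

Corrected query:
SELECT genre FROM movies GROUP BY genre HAVING MIN(rating) > (SELECT AVG(rating) FROM movies)

Result:
(no rows)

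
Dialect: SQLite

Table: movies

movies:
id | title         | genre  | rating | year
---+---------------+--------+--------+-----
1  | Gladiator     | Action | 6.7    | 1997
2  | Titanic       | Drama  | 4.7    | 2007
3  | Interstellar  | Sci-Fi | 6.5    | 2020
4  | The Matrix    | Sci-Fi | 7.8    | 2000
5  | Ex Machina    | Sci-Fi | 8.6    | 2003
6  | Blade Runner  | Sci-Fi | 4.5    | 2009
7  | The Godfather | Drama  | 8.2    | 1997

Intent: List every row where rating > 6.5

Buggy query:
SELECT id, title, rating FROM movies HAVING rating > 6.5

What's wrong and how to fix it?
Bug: This is a non-aggregate query (no GROUP BY, no aggregates), so in SQLite the HAVING clause is invalid here; a row-level condition belongs in WHERE

Fix: Replace HAVING with WHERE since the condition applies to individual rows

Corrected query:
SELECT id, title, rating FROM movies WHERE rating > 6.5

Result:
id | title         | rating
---+---------------+-------
1  | Gladiator     | 6.7   
4  | The Matrix    | 7.8   
5  | Ex Machina    | 8.6   
7  | The Godfather | 8.2   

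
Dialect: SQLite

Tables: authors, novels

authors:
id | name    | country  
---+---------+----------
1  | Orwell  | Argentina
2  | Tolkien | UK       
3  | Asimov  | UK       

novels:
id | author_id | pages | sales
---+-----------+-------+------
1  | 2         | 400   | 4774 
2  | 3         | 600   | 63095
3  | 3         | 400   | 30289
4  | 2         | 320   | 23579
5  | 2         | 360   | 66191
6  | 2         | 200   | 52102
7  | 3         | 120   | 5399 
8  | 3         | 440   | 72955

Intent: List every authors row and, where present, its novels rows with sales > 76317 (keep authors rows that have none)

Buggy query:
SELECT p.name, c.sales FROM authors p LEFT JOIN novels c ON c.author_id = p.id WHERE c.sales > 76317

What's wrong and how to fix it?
Bug: A WHERE condition on the right-hand table after LEFT JOIN drops unmatched parents

Fix: Move the right-table condition into the ON clause so unmatched parents are kept

Corrected query:
SELECT p.name, c.sales FROM authors p LEFT JOIN novels c ON c.author_id = p.id AND c.sales > 76317

Result:
name    | sales
--------+------
Orwell  | NULL 
Tolkien | NULL 
Asimov  | NULL 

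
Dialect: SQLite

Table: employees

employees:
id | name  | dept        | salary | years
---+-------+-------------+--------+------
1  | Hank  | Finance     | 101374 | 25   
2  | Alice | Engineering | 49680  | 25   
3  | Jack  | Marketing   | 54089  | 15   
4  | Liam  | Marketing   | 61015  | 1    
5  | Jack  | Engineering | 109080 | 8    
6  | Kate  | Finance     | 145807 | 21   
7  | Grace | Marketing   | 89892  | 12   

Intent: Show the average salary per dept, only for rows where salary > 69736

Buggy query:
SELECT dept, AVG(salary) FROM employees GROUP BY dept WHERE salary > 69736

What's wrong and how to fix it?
Bug: WHERE cannot follow GROUP BY

Fix: Place WHERE between FROM and GROUP BY

Corrected query:
SELECT dept, AVG(salary) FROM employees WHERE salary > 69736 GROUP BY dept

Result:
dept        | AVG(salary)
------------+------------
Engineering | 109080     
Finance     | 123590.5   
Marketing   | 89892      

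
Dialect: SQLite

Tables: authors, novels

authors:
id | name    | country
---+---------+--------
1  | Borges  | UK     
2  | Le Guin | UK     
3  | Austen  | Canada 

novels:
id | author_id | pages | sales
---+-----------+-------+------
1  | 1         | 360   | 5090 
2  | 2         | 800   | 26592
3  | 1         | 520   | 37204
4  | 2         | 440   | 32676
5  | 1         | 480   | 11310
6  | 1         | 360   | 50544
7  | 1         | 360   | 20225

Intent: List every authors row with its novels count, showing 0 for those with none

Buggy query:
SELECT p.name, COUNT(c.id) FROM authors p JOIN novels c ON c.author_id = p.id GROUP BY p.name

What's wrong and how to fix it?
Bug: INNER JOIN drops authors rows that have no matching novels rows

Fix: Use LEFT JOIN so parents without children still appear (COUNT(c.id) gives 0)

Corrected query:
SELECT p.name, COUNT(c.id) FROM authors p LEFT JOIN novels c ON c.author_id = p.id GROUP BY p.name

Result:
name    | COUNT(c.id)
--------+------------
Austen  | 0          
Borges  | 5          
Le Guin | 2          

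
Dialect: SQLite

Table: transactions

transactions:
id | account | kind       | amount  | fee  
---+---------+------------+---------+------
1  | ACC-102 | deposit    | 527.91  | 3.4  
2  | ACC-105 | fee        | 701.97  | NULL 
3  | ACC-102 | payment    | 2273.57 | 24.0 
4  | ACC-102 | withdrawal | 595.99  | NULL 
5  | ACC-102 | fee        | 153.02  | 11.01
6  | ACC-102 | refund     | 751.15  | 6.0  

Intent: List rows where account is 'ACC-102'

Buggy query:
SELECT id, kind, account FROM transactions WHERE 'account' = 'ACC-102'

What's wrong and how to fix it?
Bug: Single quotes denote string literals in SQL; the column name is being compared as a constant string

Fix: Remove the quotes around the column name (or use double quotes for an identifier)

Corrected query:
SELECT id, kind, account FROM transactions WHERE account = 'ACC-102'

Result:
id | kind       | account
---+------------+--------
1  | deposit    | ACC-102
3  | payment    | ACC-102
4  | withdrawal | ACC-102
5  | fee        | ACC-102
6  | refund     | ACC-102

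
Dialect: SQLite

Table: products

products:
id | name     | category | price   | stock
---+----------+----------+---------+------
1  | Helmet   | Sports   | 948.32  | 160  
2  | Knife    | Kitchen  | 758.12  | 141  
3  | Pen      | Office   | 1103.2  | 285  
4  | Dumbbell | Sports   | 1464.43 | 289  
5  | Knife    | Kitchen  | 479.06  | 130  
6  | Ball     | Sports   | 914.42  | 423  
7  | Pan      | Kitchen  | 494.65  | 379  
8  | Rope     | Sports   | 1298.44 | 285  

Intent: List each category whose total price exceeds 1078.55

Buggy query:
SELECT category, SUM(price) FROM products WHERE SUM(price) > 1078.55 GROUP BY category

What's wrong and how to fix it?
Bug: SUM(price) is an aggregate, but WHERE filters rows before aggregation

Fix: Move the aggregate condition to a HAVING clause

Corrected query:
SELECT category, SUM(price) FROM products GROUP BY category HAVING SUM(price) > 1078.55

Result:
category | SUM(price)
---------+-----------
Kitchen  | 1731.83   
Office   | 1103.2    
Sports   | 4625.61   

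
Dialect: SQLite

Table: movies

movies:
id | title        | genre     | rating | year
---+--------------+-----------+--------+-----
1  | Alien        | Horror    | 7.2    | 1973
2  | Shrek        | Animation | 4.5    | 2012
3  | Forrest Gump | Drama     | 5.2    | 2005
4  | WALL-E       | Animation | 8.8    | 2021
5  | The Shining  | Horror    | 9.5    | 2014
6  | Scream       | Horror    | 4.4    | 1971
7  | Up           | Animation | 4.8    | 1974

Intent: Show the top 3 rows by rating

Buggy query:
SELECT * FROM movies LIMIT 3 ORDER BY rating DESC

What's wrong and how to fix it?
Bug: LIMIT must come after ORDER BY

Fix: Sort with ORDER BY, then apply LIMIT

Corrected query:
SELECT * FROM movies ORDER BY rating DESC LIMIT 3

Result:
id | title       | genre     | rating | year
---+-------------+-----------+--------+-----
5  | The Shining | Horror    | 9.5    | 2014
4  | WALL-E      | Animation | 8.8    | 2021
1  | Alien       | Horror    | 7.2    | 1973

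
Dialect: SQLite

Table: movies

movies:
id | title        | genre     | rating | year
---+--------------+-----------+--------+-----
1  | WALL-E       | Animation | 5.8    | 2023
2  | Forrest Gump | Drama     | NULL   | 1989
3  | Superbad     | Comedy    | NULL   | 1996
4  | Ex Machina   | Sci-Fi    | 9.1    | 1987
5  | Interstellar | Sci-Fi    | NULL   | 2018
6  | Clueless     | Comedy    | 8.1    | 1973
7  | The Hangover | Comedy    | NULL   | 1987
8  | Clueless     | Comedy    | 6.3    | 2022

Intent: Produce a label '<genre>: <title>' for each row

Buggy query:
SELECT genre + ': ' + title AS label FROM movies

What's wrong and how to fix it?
Bug: SQLite uses || for string concatenation; + coerces text to numbers (yielding 0)

Fix: Use the || operator for string concatenation

Corrected query:
SELECT genre || ': ' || title AS label FROM movies

Result:
label               
--------------------
Animation: WALL-E   
Drama: Forrest Gump 
Comedy: Superbad    
Sci-Fi: Ex Machina  
Sci-Fi: Interstellar
Comedy: Clueless    
Comedy: The Hangover
Comedy: Clueless    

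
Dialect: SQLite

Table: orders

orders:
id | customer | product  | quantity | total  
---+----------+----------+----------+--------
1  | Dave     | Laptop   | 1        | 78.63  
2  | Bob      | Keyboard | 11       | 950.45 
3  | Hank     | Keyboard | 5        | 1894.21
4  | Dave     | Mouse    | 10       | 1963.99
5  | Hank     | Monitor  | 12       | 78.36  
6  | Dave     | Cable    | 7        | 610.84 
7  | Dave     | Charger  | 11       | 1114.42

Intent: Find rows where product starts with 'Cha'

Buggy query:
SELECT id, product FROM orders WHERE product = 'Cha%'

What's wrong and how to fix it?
Bug: '=' compares the literal string including the % character; pattern matching needs LIKE

Fix: Use LIKE for wildcard pattern matching

Corrected query:
SELECT id, product FROM orders WHERE product LIKE 'Cha%'

Result:
id | product
---+--------
7  | Charger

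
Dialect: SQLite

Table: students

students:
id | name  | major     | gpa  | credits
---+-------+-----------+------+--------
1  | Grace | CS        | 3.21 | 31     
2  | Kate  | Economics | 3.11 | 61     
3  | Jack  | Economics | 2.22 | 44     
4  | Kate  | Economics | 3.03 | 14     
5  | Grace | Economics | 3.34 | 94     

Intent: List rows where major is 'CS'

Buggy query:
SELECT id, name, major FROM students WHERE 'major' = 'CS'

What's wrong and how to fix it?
Bug: 'major' in single quotes is a string literal, not the column; the comparison is literal-vs-literal and never true

Fix: Remove the quotes around the column name (or use double quotes for an identifier)

Corrected query:
SELECT id, name, major FROM students WHERE major = 'CS'

Result:
id | name  | major
---+-------+------
1  | Grace | CS   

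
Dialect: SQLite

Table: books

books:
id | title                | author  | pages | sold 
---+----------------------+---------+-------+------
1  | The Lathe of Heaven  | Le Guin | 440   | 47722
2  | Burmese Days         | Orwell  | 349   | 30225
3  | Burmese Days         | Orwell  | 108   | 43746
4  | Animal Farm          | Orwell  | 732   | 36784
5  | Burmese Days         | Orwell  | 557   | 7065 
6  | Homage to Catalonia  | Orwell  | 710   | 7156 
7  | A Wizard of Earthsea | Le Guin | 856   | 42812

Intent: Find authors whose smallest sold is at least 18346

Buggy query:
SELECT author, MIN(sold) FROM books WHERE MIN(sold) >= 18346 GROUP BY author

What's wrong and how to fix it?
Bug: MIN() in WHERE is a misuse of aggregate

Fix: Use HAVING for the per-group MIN condition

Corrected query:
SELECT author, MIN(sold) FROM books GROUP BY author HAVING MIN(sold) >= 18346

Result:
author  | MIN(sold)
--------+----------
Le Guin | 42812    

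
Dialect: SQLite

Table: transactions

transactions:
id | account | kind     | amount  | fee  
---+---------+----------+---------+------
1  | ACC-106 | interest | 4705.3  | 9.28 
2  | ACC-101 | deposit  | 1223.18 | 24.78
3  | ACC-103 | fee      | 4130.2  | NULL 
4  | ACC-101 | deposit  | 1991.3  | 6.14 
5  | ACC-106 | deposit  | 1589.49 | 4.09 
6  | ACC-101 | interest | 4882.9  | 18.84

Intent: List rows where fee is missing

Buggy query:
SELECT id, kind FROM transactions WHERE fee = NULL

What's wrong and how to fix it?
Bug: '= NULL' is always unknown in SQL three-valued logic, so no rows match

Fix: Replace '= NULL' with 'IS NULL'

Corrected query:
SELECT id, kind FROM transactions WHERE fee IS NULL

Result:
id | kind
---+-----
3  | fee 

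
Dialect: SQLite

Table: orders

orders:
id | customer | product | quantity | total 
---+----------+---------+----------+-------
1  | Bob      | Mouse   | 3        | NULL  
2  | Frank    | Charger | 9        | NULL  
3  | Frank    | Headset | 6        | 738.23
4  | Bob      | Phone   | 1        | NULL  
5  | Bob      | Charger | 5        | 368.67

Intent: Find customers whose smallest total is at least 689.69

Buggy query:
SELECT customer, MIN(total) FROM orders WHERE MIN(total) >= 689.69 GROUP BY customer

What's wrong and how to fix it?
Bug: Aggregates like MIN are computed per group after WHERE runs

Fix: Use HAVING for the per-group MIN condition

Corrected query:
SELECT customer, MIN(total) FROM orders GROUP BY customer HAVING MIN(total) >= 689.69

Result:
customer | MIN(total)
---------+-----------
Frank    | 738.23    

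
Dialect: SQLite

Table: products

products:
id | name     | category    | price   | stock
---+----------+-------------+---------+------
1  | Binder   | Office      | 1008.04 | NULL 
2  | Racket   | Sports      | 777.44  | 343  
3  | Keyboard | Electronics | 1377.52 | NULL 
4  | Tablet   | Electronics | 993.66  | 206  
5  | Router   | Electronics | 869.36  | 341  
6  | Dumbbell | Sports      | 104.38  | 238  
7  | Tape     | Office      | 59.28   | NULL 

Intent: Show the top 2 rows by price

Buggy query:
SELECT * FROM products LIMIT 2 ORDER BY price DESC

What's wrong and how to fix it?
Bug: LIMIT must come after ORDER BY

Fix: Sort with ORDER BY, then apply LIMIT

Corrected query:
SELECT * FROM products ORDER BY price DESC LIMIT 2

Result:
id | name     | category    | price   | stock
---+----------+-------------+---------+------
3  | Keyboard | Electronics | 1377.52 | NULL 
1  | Binder   | Office      | 1008.04 | NULL 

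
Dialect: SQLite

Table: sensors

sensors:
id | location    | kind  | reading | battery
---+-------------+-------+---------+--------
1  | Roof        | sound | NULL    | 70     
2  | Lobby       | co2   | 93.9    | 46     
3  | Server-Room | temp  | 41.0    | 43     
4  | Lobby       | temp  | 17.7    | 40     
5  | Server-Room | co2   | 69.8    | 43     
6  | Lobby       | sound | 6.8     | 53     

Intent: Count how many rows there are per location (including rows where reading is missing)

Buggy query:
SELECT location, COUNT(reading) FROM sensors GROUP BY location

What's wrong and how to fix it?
Bug: COUNT(reading) skips NULLs, so groups with missing reading are undercounted

Fix: Use COUNT(*) to count all rows regardless of NULL

Corrected query:
SELECT location, COUNT(*) FROM sensors GROUP BY location

Result:
location    | COUNT(*)
------------+---------
Lobby       | 3       
Roof        | 1       
Server-Room | 2       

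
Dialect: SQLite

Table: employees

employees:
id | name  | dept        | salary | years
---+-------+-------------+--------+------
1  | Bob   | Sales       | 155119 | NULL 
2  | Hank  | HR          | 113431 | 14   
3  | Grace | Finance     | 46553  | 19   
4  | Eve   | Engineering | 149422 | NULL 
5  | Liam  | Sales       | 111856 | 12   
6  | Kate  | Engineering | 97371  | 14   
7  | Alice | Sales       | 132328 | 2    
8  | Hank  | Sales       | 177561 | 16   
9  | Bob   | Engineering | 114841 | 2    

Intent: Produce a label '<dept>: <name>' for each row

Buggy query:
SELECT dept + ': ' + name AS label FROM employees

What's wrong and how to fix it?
Bug: '+' is numeric addition; on text columns SQLite converts them to 0 instead of concatenating

Fix: Use the || operator for string concatenation

Corrected query:
SELECT dept || ': ' || name AS label FROM employees

Result:
label            
-----------------
Sales: Bob       
HR: Hank         
Finance: Grace   
Engineering: Eve 
Sales: Liam      
Engineering: Kate
Sales: Alice     
Sales: Hank      
Engineering: Bob 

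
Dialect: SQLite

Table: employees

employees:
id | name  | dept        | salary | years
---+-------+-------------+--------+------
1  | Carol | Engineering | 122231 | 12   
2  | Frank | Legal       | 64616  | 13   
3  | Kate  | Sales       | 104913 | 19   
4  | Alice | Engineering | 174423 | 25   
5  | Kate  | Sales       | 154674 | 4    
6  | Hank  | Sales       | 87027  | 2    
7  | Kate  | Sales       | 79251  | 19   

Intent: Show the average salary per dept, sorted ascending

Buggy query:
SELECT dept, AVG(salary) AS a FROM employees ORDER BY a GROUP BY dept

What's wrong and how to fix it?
Bug: ORDER BY appears before GROUP BY; SQL clause order requires GROUP BY first

Fix: Reorder: SELECT … FROM … GROUP BY … ORDER BY …

Corrected query:
SELECT dept, AVG(salary) AS a FROM employees GROUP BY dept ORDER BY a

Result:
dept        | a        
------------+----------
Legal       | 64616    
Sales       | 106466.25
Engineering | 148327   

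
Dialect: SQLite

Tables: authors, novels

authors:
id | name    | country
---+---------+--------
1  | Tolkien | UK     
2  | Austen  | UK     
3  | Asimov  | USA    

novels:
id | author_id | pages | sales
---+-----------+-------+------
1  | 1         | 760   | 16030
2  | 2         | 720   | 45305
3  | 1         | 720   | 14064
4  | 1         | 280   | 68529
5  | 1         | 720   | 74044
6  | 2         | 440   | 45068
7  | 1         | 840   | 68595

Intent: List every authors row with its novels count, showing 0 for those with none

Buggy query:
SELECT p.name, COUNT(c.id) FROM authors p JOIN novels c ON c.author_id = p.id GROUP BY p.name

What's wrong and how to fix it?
Bug: An inner join excludes parents with zero children

Fix: Switch to LEFT JOIN to retain unmatched parent rows

Corrected query:
SELECT p.name, COUNT(c.id) FROM authors p LEFT JOIN novels c ON c.author_id = p.id GROUP BY p.name

Result:
name    | COUNT(c.id)
--------+------------
Asimov  | 0          
Austen  | 2          
Tolkien | 5          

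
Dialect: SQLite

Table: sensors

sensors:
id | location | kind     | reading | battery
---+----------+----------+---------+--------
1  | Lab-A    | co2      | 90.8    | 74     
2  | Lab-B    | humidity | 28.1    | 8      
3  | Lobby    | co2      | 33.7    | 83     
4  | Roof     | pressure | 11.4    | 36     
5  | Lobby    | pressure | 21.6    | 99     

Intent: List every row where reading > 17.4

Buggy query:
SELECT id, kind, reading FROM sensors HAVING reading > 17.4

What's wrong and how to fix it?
Bug: HAVING filters the output of aggregation, but this query has no GROUP BY and no aggregate functions, so SQLite rejects it (HAVING clause on a non-aggregate query); the condition here is per row

Fix: Replace HAVING with WHERE since the condition applies to individual rows

Corrected query:
SELECT id, kind, reading FROM sensors WHERE reading > 17.4

Result:
id | kind     | reading
---+----------+--------
1  | co2      | 90.8   
2  | humidity | 28.1   
3  | co2      | 33.7   
5  | pressure | 21.6   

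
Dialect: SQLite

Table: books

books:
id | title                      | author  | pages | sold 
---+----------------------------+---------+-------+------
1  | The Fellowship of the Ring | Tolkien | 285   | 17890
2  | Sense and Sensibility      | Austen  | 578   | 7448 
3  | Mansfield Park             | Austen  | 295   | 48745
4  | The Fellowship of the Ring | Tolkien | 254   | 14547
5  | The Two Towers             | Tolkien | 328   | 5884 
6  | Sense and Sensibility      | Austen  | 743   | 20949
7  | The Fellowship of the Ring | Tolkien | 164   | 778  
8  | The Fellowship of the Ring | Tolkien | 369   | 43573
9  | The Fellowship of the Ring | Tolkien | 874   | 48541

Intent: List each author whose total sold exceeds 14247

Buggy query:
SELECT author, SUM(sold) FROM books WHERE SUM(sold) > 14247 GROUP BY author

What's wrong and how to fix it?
Bug: SUM(sold) is an aggregate, but WHERE filters rows before aggregation

Fix: Move the aggregate condition to a HAVING clause

Corrected query:
SELECT author, SUM(sold) FROM books GROUP BY author HAVING SUM(sold) > 14247

Result:
author  | SUM(sold)
--------+----------
Austen  | 77142    
Tolkien | 131213   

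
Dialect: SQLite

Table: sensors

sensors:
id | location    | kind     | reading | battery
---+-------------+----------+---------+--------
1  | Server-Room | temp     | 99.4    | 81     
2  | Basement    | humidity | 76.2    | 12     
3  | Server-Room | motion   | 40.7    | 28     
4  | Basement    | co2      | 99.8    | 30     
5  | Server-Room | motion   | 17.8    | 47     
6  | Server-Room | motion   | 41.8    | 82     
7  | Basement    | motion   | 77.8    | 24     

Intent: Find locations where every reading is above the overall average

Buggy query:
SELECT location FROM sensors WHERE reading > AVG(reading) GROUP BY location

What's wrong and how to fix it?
Bug: AVG() is an aggregate; it can't sit directly in WHERE

Fix: Use a subquery for AVG and a HAVING MIN(...) filter so the condition holds for every row in the group

Corrected query:
SELECT location FROM sensors GROUP BY location HAVING MIN(reading) > (SELECT AVG(reading) FROM sensors)

Result:
location
--------
Basement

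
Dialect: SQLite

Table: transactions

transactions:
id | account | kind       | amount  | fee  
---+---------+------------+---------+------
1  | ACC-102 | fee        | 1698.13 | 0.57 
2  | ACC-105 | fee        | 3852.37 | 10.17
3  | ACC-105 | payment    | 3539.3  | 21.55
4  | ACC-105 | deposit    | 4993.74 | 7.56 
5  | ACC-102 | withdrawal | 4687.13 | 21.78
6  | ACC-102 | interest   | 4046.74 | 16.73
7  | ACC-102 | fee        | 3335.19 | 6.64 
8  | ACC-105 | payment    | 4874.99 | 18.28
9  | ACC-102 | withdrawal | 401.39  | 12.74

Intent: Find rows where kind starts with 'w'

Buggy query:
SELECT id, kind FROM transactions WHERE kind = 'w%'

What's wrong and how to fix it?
Bug: '=' compares the literal string including the % character; pattern matching needs LIKE

Fix: Use LIKE for wildcard pattern matching

Corrected query:
SELECT id, kind FROM transactions WHERE kind LIKE 'w%'

Result:
id | kind      
---+-----------
5  | withdrawal
9  | withdrawal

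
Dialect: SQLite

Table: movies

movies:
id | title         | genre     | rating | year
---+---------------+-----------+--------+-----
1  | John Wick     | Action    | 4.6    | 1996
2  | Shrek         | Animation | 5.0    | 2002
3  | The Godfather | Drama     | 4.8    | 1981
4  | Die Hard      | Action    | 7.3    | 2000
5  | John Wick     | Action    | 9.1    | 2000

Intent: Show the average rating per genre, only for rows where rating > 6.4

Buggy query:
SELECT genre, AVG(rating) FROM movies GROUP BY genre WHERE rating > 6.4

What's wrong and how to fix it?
Bug: WHERE cannot follow GROUP BY

Fix: Move the WHERE clause before GROUP BY

Corrected query:
SELECT genre, AVG(rating) FROM movies WHERE rating > 6.4 GROUP BY genre

Result:
genre  | AVG(rating)
-------+------------
Action | 8.2        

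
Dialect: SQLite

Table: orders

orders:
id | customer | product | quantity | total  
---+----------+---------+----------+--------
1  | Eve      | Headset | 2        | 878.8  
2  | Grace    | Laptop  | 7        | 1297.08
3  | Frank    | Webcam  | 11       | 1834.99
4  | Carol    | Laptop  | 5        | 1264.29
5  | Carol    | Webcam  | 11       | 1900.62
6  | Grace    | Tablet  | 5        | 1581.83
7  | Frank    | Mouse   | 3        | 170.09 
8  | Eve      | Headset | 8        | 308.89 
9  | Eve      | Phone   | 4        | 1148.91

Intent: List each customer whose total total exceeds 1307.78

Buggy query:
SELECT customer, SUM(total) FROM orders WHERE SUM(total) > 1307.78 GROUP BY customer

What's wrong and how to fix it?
Bug: SUM(total) is an aggregate, but WHERE filters rows before aggregation

Fix: Use HAVING (which filters groups after aggregation) instead of WHERE

Corrected query:
SELECT customer, SUM(total) FROM orders GROUP BY customer HAVING SUM(total) > 1307.78

Result:
customer | SUM(total)
---------+-----------
Carol    | 3164.91   
Eve      | 2336.6    
Frank    | 2005.08   
Grace    | 2878.91   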